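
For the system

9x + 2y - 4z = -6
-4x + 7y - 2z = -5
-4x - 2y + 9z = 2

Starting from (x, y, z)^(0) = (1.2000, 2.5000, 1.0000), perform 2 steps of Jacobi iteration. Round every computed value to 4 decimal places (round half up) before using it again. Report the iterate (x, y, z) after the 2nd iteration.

(-0.1411, -0.7841, -0.0663)

Iteration 1:
  x = (-6 - (2)·2.5000 - (-4)·1.0000) / (9) = -0.7778
  y = (-5 - (-4)·1.2000 - (-2)·1.0000) / (7) = 0.2571
  z = (2 - (-4)·1.2000 - (-2)·2.5000) / (9) = 1.3111
Iteration 2:
  x = (-6 - (2)·0.2571 - (-4)·1.3111) / (9) = -0.1411
  y = (-5 - (-4)·-0.7778 - (-2)·1.3111) / (7) = -0.7841
  z = (2 - (-4)·-0.7778 - (-2)·0.2571) / (9) = -0.0663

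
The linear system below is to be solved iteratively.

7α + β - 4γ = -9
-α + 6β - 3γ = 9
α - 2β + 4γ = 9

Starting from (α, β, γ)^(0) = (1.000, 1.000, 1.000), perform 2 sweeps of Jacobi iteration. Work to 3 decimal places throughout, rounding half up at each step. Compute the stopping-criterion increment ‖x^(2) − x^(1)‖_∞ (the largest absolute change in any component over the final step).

Iteration 1:
  α = (-9 - (1)·1.000 - (-4)·1.000) / (7) = -0.857
  β = (9 - (-1)·1.000 - (-3)·1.000) / (6) = 2.167
  γ = (9 - (1)·1.000 - (-2)·1.000) / (4) = 2.500
Iteration 2:
  α = (-9 - (1)·2.167 - (-4)·2.500) / (7) = -0.167
  β = (9 - (-1)·-0.857 - (-3)·2.500) / (6) = 2.607
  γ = (9 - (1)·-0.857 - (-2)·2.167) / (4) = 3.548
Change: (0.690, 0.440, 1.048) → max |·| = 1.048

1.048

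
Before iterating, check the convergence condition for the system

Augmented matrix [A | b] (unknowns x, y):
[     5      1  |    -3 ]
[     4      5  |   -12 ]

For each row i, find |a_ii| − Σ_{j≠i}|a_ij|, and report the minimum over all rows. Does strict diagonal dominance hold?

1

row 1: |5| − (1) = 4
row 2: |5| − (4) = 1
minimum over rows = 1 → strictly diagonally dominant (convergence guaranteed)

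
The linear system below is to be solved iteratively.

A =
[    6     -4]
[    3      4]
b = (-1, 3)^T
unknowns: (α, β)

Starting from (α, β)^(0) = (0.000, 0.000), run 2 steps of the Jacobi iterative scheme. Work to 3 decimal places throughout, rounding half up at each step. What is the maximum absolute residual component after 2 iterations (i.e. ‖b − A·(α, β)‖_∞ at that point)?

1.499

Iteration 1:
  α = (-1 - (-4)·0.000) / (6) = -0.167
  β = (3 - (3)·0.000) / (4) = 0.750
Iteration 2:
  α = (-1 - (-4)·0.750) / (6) = 0.333
  β = (3 - (3)·-0.167) / (4) = 0.875
Residual b − A·x = (0.502, -1.499); ∞-norm = 1.499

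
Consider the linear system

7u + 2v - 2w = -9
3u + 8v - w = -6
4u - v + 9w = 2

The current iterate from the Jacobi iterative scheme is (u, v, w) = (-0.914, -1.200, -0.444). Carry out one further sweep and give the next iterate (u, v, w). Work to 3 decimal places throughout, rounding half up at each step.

One sweep:
  u = (-9 - (2)·-1.200 - (-2)·-0.444) / (7) = -1.070
  v = (-6 - (3)·-0.914 - (-1)·-0.444) / (8) = -0.463
  w = (2 - (4)·-0.914 - (-1)·-1.200) / (9) = 0.495

(-1.070, -0.463, 0.495)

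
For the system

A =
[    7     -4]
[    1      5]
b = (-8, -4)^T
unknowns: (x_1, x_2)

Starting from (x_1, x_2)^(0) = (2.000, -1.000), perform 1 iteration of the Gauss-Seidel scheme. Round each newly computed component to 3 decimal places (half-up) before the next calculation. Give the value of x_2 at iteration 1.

-0.457

Iteration 1:
  x_1 = (-8 - (-4)·-1.000) / (7) = -1.714
  x_2 = (-4 - (1)·-1.714) / (5) = -0.457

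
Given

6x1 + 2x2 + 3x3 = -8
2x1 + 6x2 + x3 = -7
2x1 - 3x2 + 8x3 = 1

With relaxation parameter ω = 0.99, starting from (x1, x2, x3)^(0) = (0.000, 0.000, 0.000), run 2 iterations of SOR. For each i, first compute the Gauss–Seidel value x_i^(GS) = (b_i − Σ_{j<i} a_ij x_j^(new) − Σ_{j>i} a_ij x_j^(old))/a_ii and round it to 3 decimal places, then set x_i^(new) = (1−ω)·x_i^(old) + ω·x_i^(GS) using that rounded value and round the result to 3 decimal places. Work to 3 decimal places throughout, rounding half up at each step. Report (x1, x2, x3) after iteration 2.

Iteration 1:
  x1: GS value = (-8 - (2)·0.000 - (3)·0.000) / (6) = -1.333;  x1 ← (1−ω)·0.000 + ω·-1.333 = -1.320
  x2: GS value = (-7 - (2)·-1.320 - (1)·0.000) / (6) = -0.727;  x2 ← (1−ω)·0.000 + ω·-0.727 = -0.720
  x3: GS value = (1 - (2)·-1.320 - (-3)·-0.720) / (8) = 0.185;  x3 ← (1−ω)·0.000 + ω·0.185 = 0.183
Iteration 2:
  x1: GS value = (-8 - (2)·-0.720 - (3)·0.183) / (6) = -1.185;  x1 ← (1−ω)·-1.320 + ω·-1.185 = -1.186
  x2: GS value = (-7 - (2)·-1.186 - (1)·0.183) / (6) = -0.802;  x2 ← (1−ω)·-0.720 + ω·-0.802 = -0.801
  x3: GS value = (1 - (2)·-1.186 - (-3)·-0.801) / (8) = 0.121;  x3 ← (1−ω)·0.183 + ω·0.121 = 0.122

(-1.186, -0.801, 0.122)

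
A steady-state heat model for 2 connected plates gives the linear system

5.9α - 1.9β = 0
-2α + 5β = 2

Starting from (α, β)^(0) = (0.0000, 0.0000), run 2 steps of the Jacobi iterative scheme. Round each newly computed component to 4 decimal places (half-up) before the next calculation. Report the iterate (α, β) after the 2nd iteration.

(0.1288, 0.4000)

Iteration 1:
  α = (0 - (-1.9)·0.0000) / (5.9) = 0.0000
  β = (2 - (-2)·0.0000) / (5) = 0.4000
Iteration 2:
  α = (0 - (-1.9)·0.4000) / (5.9) = 0.1288
  β = (2 - (-2)·0.0000) / (5) = 0.4000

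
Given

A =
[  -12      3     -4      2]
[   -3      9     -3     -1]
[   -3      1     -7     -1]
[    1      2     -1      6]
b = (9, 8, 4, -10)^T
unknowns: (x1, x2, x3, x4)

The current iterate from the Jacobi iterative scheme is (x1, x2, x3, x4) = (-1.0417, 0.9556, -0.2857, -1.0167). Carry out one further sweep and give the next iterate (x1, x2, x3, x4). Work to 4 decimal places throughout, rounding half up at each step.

One sweep:
  x1 = (9 - (3)·0.9556 - (-4)·-0.2857 - (2)·-1.0167) / (-12) = -0.5853
  x2 = (8 - (-3)·-1.0417 - (-3)·-0.2857 - (-1)·-1.0167) / (9) = 0.3335
  x3 = (4 - (-3)·-1.0417 - (1)·0.9556 - (-1)·-1.0167) / (-7) = 0.1568
  x4 = (-10 - (1)·-1.0417 - (2)·0.9556 - (-1)·-0.2857) / (6) = -1.8592

(-0.5853, 0.3335, 0.1568, -1.8592)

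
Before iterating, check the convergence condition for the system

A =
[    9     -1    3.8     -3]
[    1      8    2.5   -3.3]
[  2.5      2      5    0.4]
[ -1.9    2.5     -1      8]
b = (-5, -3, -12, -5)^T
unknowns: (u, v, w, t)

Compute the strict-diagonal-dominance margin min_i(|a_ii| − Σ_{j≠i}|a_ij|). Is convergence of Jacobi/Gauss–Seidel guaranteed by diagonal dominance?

0.1

row 1: |9| − (1+3.8+3) = 1.2
row 2: |8| − (1+2.5+3.3) = 1.2
row 3: |5| − (2.5+2+0.4) = 0.1
row 4: |8| − (1.9+2.5+1) = 2.6
minimum over rows = 0.1 → strictly diagonally dominant (convergence guaranteed)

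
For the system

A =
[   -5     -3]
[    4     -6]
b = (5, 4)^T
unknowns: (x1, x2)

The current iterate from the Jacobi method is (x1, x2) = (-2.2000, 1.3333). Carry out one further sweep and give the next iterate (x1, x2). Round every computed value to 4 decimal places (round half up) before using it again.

One sweep:
  x1 = (5 - (-3)·1.3333) / (-5) = -1.8000
  x2 = (4 - (4)·-2.2000) / (-6) = -2.1333

(-1.8000, -2.1333)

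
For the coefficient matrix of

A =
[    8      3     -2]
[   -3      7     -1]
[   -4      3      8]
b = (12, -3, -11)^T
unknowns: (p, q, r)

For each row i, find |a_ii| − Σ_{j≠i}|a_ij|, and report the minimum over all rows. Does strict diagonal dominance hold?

1

row 1: |8| − (3+2) = 3
row 2: |7| − (3+1) = 3
row 3: |8| − (4+3) = 1
minimum over rows = 1 → strictly diagonally dominant (convergence guaranteed)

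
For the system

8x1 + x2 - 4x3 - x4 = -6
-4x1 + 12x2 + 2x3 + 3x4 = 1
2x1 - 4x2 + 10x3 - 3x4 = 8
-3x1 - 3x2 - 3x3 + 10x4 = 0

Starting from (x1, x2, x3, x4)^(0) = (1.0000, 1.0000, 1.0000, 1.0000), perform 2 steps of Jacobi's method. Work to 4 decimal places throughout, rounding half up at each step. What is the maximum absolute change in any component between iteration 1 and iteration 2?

Iteration 1:
  x1 = (-6 - (1)·1.0000 - (-4)·1.0000 - (-1)·1.0000) / (8) = -0.2500
  x2 = (1 - (-4)·1.0000 - (2)·1.0000 - (3)·1.0000) / (12) = 0.0000
  x3 = (8 - (2)·1.0000 - (-4)·1.0000 - (-3)·1.0000) / (10) = 1.3000
  x4 = (0 - (-3)·1.0000 - (-3)·1.0000 - (-3)·1.0000) / (10) = 0.9000
Iteration 2:
  x1 = (-6 - (1)·0.0000 - (-4)·1.3000 - (-1)·0.9000) / (8) = 0.0125
  x2 = (1 - (-4)·-0.2500 - (2)·1.3000 - (3)·0.9000) / (12) = -0.4417
  x3 = (8 - (2)·-0.2500 - (-4)·0.0000 - (-3)·0.9000) / (10) = 1.1200
  x4 = (0 - (-3)·-0.2500 - (-3)·0.0000 - (-3)·1.3000) / (10) = 0.3150
Change: (0.2625, -0.4417, -0.1800, -0.5850) → max |·| = 0.5850

0.5850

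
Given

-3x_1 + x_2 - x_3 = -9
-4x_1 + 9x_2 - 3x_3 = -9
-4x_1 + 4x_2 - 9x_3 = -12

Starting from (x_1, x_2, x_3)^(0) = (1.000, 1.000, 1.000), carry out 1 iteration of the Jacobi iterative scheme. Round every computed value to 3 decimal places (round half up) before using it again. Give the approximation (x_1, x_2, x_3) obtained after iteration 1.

(3.000, -0.222, 1.333)

Iteration 1:
  x_1 = (-9 - (1)·1.000 - (-1)·1.000) / (-3) = 3.000
  x_2 = (-9 - (-4)·1.000 - (-3)·1.000) / (9) = -0.222
  x_3 = (-12 - (-4)·1.000 - (4)·1.000) / (-9) = 1.333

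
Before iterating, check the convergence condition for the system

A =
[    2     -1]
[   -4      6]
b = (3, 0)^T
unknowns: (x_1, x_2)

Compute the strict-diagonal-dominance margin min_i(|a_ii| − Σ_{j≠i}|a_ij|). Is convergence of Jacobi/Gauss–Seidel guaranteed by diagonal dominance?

1

row 1: |2| − (1) = 1
row 2: |6| − (4) = 2
minimum over rows = 1 → strictly diagonally dominant (convergence guaranteed)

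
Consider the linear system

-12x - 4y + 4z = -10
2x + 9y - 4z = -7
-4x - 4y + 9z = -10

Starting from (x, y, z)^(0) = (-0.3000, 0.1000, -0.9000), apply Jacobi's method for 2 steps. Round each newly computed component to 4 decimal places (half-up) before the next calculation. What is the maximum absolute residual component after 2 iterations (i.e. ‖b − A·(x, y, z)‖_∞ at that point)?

Iteration 1:
  x = (-10 - (-4)·0.1000 - (4)·-0.9000) / (-12) = 0.5000
  y = (-7 - (2)·-0.3000 - (-4)·-0.9000) / (9) = -1.1111
  z = (-10 - (-4)·-0.3000 - (-4)·0.1000) / (9) = -1.2000
Iteration 2:
  x = (-10 - (-4)·-1.1111 - (4)·-1.2000) / (-12) = 0.8037
  y = (-7 - (2)·0.5000 - (-4)·-1.2000) / (9) = -1.4222
  z = (-10 - (-4)·0.5000 - (-4)·-1.1111) / (9) = -1.3827
Residual b − A·x = (-0.5136, -1.3384, -0.0297); ∞-norm = 1.3384

1.3384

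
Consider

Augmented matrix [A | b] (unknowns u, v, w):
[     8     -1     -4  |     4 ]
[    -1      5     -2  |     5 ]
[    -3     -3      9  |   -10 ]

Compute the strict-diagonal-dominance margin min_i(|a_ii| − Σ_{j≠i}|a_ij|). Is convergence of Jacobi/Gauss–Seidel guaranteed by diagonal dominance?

2

row 1: |8| − (1+4) = 3
row 2: |5| − (1+2) = 2
row 3: |9| − (3+3) = 3
minimum over rows = 2 → strictly diagonally dominant (convergence guaranteed)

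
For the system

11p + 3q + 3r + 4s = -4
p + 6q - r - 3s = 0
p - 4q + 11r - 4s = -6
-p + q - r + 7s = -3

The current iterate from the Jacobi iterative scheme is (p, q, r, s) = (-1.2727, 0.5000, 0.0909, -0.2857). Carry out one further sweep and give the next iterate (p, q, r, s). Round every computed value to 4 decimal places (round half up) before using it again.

One sweep:
  p = (-4 - (3)·0.5000 - (3)·0.0909 - (4)·-0.2857) / (11) = -0.4209
  q = (0 - (1)·-1.2727 - (-1)·0.0909 - (-3)·-0.2857) / (6) = 0.0844
  r = (-6 - (1)·-1.2727 - (-4)·0.5000 - (-4)·-0.2857) / (11) = -0.3518
  s = (-3 - (-1)·-1.2727 - (1)·0.5000 - (-1)·0.0909) / (7) = -0.6688

(-0.4209, 0.0844, -0.3518, -0.6688)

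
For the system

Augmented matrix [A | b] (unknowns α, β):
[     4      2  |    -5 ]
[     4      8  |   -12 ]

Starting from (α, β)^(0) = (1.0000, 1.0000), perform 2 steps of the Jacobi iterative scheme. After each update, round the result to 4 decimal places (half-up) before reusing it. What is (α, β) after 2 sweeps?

(-0.2500, -0.6250)

Iteration 1:
  α = (-5 - (2)·1.0000) / (4) = -1.7500
  β = (-12 - (4)·1.0000) / (8) = -2.0000
Iteration 2:
  α = (-5 - (2)·-2.0000) / (4) = -0.2500
  β = (-12 - (4)·-1.7500) / (8) = -0.6250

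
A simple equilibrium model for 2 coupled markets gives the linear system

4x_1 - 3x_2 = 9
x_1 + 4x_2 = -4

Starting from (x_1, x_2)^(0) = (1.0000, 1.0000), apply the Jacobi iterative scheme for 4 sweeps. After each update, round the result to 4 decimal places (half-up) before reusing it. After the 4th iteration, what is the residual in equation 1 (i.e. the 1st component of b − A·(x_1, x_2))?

0.2812

Iteration 1:
  x_1 = (9 - (-3)·1.0000) / (4) = 3.0000
  x_2 = (-4 - (1)·1.0000) / (4) = -1.2500
Iteration 2:
  x_1 = (9 - (-3)·-1.2500) / (4) = 1.3125
  x_2 = (-4 - (1)·3.0000) / (4) = -1.7500
Iteration 3:
  x_1 = (9 - (-3)·-1.7500) / (4) = 0.9375
  x_2 = (-4 - (1)·1.3125) / (4) = -1.3281
Iteration 4:
  x_1 = (9 - (-3)·-1.3281) / (4) = 1.2539
  x_2 = (-4 - (1)·0.9375) / (4) = -1.2344
Residual b − A·x = (0.2812, -0.3163)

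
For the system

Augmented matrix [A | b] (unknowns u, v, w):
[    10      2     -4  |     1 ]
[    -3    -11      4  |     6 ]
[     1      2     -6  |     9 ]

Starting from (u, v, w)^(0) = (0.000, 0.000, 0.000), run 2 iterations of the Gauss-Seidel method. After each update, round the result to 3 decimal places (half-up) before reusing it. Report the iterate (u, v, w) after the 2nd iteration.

Iteration 1:
  u = (1 - (2)·0.000 - (-4)·0.000) / (10) = 0.100
  v = (6 - (-3)·0.100 - (4)·0.000) / (-11) = -0.573
  w = (9 - (1)·0.100 - (2)·-0.573) / (-6) = -1.674
Iteration 2:
  u = (1 - (2)·-0.573 - (-4)·-1.674) / (10) = -0.455
  v = (6 - (-3)·-0.455 - (4)·-1.674) / (-11) = -1.030
  w = (9 - (1)·-0.455 - (2)·-1.030) / (-6) = -1.919

(-0.455, -1.030, -1.919)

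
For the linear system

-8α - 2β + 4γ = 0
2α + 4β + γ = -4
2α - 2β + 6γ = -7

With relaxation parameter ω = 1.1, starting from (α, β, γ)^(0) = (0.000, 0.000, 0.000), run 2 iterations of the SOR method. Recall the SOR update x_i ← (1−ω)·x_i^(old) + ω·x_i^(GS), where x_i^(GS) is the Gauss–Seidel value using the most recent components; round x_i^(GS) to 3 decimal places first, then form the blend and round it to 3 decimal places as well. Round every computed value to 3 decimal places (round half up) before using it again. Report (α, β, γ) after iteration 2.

(-0.625, -0.183, -0.952)

Iteration 1:
  α: GS value = (0 - (-2)·0.000 - (4)·0.000) / (-8) = 0.000;  α ← (1−ω)·0.000 + ω·0.000 = 0.000
  β: GS value = (-4 - (2)·0.000 - (1)·0.000) / (4) = -1.000;  β ← (1−ω)·0.000 + ω·-1.000 = -1.100
  γ: GS value = (-7 - (2)·0.000 - (-2)·-1.100) / (6) = -1.533;  γ ← (1−ω)·0.000 + ω·-1.533 = -1.686
Iteration 2:
  α: GS value = (0 - (-2)·-1.100 - (4)·-1.686) / (-8) = -0.568;  α ← (1−ω)·0.000 + ω·-0.568 = -0.625
  β: GS value = (-4 - (2)·-0.625 - (1)·-1.686) / (4) = -0.266;  β ← (1−ω)·-1.100 + ω·-0.266 = -0.183
  γ: GS value = (-7 - (2)·-0.625 - (-2)·-0.183) / (6) = -1.019;  γ ← (1−ω)·-1.686 + ω·-1.019 = -0.952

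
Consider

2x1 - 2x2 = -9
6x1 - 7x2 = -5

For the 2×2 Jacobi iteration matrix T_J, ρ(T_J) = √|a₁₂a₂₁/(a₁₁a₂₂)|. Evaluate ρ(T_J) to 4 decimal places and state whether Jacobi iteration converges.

0.9258

a₁₂a₂₁/(a₁₁a₂₂) = (-2)·(6) / ((2)·(-7)) = 0.857143
ρ = √|0.857143| = √0.857143 = 0.9258
ρ < 1, so Jacobi converges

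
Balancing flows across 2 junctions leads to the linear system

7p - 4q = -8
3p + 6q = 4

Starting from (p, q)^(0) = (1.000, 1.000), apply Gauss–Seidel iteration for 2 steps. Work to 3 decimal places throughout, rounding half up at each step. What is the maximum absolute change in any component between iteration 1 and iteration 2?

Iteration 1:
  p = (-8 - (-4)·1.000) / (7) = -0.571
  q = (4 - (3)·-0.571) / (6) = 0.952
Iteration 2:
  p = (-8 - (-4)·0.952) / (7) = -0.599
  q = (4 - (3)·-0.599) / (6) = 0.966
Change: (-0.028, 0.014) → max |·| = 0.028

0.028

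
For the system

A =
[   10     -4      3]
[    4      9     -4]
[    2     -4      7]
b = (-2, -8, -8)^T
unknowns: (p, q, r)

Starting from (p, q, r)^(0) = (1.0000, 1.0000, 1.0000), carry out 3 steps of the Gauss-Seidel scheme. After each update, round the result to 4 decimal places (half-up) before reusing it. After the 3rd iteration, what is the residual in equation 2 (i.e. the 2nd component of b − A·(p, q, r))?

Iteration 1:
  p = (-2 - (-4)·1.0000 - (3)·1.0000) / (10) = -0.1000
  q = (-8 - (4)·-0.1000 - (-4)·1.0000) / (9) = -0.4000
  r = (-8 - (2)·-0.1000 - (-4)·-0.4000) / (7) = -1.3429
Iteration 2:
  p = (-2 - (-4)·-0.4000 - (3)·-1.3429) / (10) = 0.0429
  q = (-8 - (4)·0.0429 - (-4)·-1.3429) / (9) = -1.5048
  r = (-8 - (2)·0.0429 - (-4)·-1.5048) / (7) = -2.0150
Iteration 3:
  p = (-2 - (-4)·-1.5048 - (3)·-2.0150) / (10) = -0.1974
  q = (-8 - (4)·-0.1974 - (-4)·-2.0150) / (9) = -1.6967
  r = (-8 - (2)·-0.1974 - (-4)·-1.6967) / (7) = -2.0560
Residual b − A·x = (-0.6448, -0.1641, 0.0000)

-0.1641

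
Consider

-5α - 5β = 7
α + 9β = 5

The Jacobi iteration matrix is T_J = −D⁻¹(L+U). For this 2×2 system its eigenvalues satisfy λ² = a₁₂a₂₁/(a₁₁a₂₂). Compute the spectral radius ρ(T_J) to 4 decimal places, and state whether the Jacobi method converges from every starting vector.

a₁₂a₂₁/(a₁₁a₂₂) = (-5)·(1) / ((-5)·(9)) = 0.111111
ρ = √|0.111111| = √0.111111 = 0.3333
ρ < 1, so Jacobi converges

0.3333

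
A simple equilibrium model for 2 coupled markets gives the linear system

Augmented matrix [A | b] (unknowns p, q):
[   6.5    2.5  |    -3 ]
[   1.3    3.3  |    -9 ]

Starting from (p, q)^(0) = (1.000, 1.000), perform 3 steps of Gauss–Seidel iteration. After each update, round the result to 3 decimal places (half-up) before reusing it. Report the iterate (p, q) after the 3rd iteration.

Iteration 1:
  p = (-3 - (2.5)·1.000) / (6.5) = -0.846
  q = (-9 - (1.3)·-0.846) / (3.3) = -2.394
Iteration 2:
  p = (-3 - (2.5)·-2.394) / (6.5) = 0.459
  q = (-9 - (1.3)·0.459) / (3.3) = -2.908
Iteration 3:
  p = (-3 - (2.5)·-2.908) / (6.5) = 0.657
  q = (-9 - (1.3)·0.657) / (3.3) = -2.986

(0.657, -2.986)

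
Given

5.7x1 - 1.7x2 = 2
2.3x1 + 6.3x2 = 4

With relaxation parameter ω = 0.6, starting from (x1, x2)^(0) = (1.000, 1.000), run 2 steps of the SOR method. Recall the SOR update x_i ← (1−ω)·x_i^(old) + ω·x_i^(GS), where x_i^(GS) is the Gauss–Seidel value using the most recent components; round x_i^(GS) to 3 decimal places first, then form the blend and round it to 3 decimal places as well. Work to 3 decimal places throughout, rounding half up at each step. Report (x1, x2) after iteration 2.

(0.635, 0.485)

Iteration 1:
  x1: GS value = (2 - (-1.7)·1.000) / (5.7) = 0.649;  x1 ← (1−ω)·1.000 + ω·0.649 = 0.789
  x2: GS value = (4 - (2.3)·0.789) / (6.3) = 0.347;  x2 ← (1−ω)·1.000 + ω·0.347 = 0.608
Iteration 2:
  x1: GS value = (2 - (-1.7)·0.608) / (5.7) = 0.532;  x1 ← (1−ω)·0.789 + ω·0.532 = 0.635
  x2: GS value = (4 - (2.3)·0.635) / (6.3) = 0.403;  x2 ← (1−ω)·0.608 + ω·0.403 = 0.485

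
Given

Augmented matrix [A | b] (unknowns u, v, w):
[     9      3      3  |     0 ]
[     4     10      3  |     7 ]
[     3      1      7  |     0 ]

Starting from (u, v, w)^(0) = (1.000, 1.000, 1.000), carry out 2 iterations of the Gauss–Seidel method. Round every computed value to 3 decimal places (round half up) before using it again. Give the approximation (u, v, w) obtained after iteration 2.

Iteration 1:
  u = (0 - (3)·1.000 - (3)·1.000) / (9) = -0.667
  v = (7 - (4)·-0.667 - (3)·1.000) / (10) = 0.667
  w = (0 - (3)·-0.667 - (1)·0.667) / (7) = 0.191
Iteration 2:
  u = (0 - (3)·0.667 - (3)·0.191) / (9) = -0.286
  v = (7 - (4)·-0.286 - (3)·0.191) / (10) = 0.757
  w = (0 - (3)·-0.286 - (1)·0.757) / (7) = 0.014

(-0.286, 0.757, 0.014)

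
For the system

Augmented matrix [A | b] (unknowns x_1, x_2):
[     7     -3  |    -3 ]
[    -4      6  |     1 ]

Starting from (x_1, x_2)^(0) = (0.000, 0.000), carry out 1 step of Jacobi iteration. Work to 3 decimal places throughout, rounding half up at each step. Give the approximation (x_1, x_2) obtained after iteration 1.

Iteration 1:
  x_1 = (-3 - (-3)·0.000) / (7) = -0.429
  x_2 = (1 - (-4)·0.000) / (6) = 0.167

(-0.429, 0.167)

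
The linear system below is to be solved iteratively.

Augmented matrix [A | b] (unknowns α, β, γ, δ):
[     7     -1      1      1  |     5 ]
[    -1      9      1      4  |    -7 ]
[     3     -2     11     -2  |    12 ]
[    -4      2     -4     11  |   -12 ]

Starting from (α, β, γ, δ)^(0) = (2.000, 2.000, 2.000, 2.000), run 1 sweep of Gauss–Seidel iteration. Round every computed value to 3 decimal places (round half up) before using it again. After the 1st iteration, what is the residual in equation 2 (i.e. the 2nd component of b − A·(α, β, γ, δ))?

Iteration 1:
  α = (5 - (-1)·2.000 - (1)·2.000 - (1)·2.000) / (7) = 0.429
  β = (-7 - (-1)·0.429 - (1)·2.000 - (4)·2.000) / (9) = -1.841
  γ = (12 - (3)·0.429 - (-2)·-1.841 - (-2)·2.000) / (11) = 1.003
  δ = (-12 - (-4)·0.429 - (2)·-1.841 - (-4)·1.003) / (11) = -0.235
Residual b − A·x = (-0.612, 9.935, -4.472, -0.005)

9.935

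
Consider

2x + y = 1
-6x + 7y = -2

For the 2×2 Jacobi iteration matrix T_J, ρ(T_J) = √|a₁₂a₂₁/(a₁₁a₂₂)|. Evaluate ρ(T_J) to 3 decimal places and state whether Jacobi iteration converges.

0.655

a₁₂a₂₁/(a₁₁a₂₂) = (1)·(-6) / ((2)·(7)) = -0.428571
ρ = √|-0.428571| = √0.428571 = 0.655
ρ < 1, so Jacobi converges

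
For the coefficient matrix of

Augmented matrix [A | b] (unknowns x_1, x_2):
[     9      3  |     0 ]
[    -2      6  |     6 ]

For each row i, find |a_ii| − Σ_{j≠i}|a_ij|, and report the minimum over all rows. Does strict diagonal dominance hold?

row 1: |9| − (3) = 6
row 2: |6| − (2) = 4
minimum over rows = 4 → strictly diagonally dominant (convergence guaranteed)

4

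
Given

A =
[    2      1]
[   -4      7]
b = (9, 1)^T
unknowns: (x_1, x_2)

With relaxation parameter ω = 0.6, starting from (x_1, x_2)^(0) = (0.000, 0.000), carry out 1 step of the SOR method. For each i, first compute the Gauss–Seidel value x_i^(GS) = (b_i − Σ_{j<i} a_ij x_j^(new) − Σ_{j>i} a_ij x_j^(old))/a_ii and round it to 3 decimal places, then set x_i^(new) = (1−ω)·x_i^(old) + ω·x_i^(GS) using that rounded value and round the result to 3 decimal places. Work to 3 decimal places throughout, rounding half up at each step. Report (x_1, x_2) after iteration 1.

(2.700, 1.012)

Iteration 1:
  x_1: GS value = (9 - (1)·0.000) / (2) = 4.500;  x_1 ← (1−ω)·0.000 + ω·4.500 = 2.700
  x_2: GS value = (1 - (-4)·2.700) / (7) = 1.686;  x_2 ← (1−ω)·0.000 + ω·1.686 = 1.012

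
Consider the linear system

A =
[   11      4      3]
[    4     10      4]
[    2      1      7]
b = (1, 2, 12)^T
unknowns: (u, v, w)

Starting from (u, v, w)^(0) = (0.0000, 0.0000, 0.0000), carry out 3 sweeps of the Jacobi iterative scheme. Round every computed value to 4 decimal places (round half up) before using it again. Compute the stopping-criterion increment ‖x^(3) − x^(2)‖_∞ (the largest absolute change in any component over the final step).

0.2775

Iteration 1:
  u = (1 - (4)·0.0000 - (3)·0.0000) / (11) = 0.0909
  v = (2 - (4)·0.0000 - (4)·0.0000) / (10) = 0.2000
  w = (12 - (2)·0.0000 - (1)·0.0000) / (7) = 1.7143
Iteration 2:
  u = (1 - (4)·0.2000 - (3)·1.7143) / (11) = -0.4494
  v = (2 - (4)·0.0909 - (4)·1.7143) / (10) = -0.5221
  w = (12 - (2)·0.0909 - (1)·0.2000) / (7) = 1.6597
Iteration 3:
  u = (1 - (4)·-0.5221 - (3)·1.6597) / (11) = -0.1719
  v = (2 - (4)·-0.4494 - (4)·1.6597) / (10) = -0.2841
  w = (12 - (2)·-0.4494 - (1)·-0.5221) / (7) = 1.9173
Change: (0.2775, 0.2380, 0.2576) → max |·| = 0.2775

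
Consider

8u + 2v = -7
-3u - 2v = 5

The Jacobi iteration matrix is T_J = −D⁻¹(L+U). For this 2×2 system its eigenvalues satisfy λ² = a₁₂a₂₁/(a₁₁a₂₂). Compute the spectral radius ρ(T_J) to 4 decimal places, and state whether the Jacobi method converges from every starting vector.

0.6124

a₁₂a₂₁/(a₁₁a₂₂) = (2)·(-3) / ((8)·(-2)) = 0.375000
ρ = √|0.375000| = √0.375000 = 0.6124
ρ < 1, so Jacobi converges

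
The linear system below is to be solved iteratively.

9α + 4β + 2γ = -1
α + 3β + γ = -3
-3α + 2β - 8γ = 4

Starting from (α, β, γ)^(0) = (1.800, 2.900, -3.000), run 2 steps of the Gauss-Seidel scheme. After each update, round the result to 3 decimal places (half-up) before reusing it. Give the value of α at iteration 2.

Iteration 1:
  α = (-1 - (4)·2.900 - (2)·-3.000) / (9) = -0.733
  β = (-3 - (1)·-0.733 - (1)·-3.000) / (3) = 0.244
  γ = (4 - (-3)·-0.733 - (2)·0.244) / (-8) = -0.164
Iteration 2:
  α = (-1 - (4)·0.244 - (2)·-0.164) / (9) = -0.183
  β = (-3 - (1)·-0.183 - (1)·-0.164) / (3) = -0.884
  γ = (4 - (-3)·-0.183 - (2)·-0.884) / (-8) = -0.652

-0.183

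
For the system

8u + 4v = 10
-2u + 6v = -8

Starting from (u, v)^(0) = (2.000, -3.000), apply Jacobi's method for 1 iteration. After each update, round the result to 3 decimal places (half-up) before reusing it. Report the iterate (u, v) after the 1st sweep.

(2.750, -0.667)

Iteration 1:
  u = (10 - (4)·-3.000) / (8) = 2.750
  v = (-8 - (-2)·2.000) / (6) = -0.667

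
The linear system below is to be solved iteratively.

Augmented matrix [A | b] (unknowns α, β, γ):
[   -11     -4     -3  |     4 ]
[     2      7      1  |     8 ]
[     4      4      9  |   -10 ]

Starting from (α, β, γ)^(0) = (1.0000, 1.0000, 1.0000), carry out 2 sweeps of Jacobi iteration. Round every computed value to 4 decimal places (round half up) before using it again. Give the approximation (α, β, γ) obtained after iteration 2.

Iteration 1:
  α = (4 - (-4)·1.0000 - (-3)·1.0000) / (-11) = -1.0000
  β = (8 - (2)·1.0000 - (1)·1.0000) / (7) = 0.7143
  γ = (-10 - (4)·1.0000 - (4)·1.0000) / (9) = -2.0000
Iteration 2:
  α = (4 - (-4)·0.7143 - (-3)·-2.0000) / (-11) = -0.0779
  β = (8 - (2)·-1.0000 - (1)·-2.0000) / (7) = 1.7143
  γ = (-10 - (4)·-1.0000 - (4)·0.7143) / (9) = -0.9841

(-0.0779, 1.7143, -0.9841)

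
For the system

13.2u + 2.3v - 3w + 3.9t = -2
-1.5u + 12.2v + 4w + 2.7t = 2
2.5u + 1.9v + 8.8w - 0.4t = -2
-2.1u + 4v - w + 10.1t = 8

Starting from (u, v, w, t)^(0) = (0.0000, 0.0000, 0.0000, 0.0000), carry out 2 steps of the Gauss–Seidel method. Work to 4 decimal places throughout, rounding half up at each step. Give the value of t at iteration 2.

0.6828

Iteration 1:
  u = (-2 - (2.3)·0.0000 - (-3)·0.0000 - (3.9)·0.0000) / (13.2) = -0.1515
  v = (2 - (-1.5)·-0.1515 - (4)·0.0000 - (2.7)·0.0000) / (12.2) = 0.1453
  w = (-2 - (2.5)·-0.1515 - (1.9)·0.1453 - (-0.4)·0.0000) / (8.8) = -0.2156
  t = (8 - (-2.1)·-0.1515 - (4)·0.1453 - (-1)·-0.2156) / (10.1) = 0.6817
Iteration 2:
  u = (-2 - (2.3)·0.1453 - (-3)·-0.2156 - (3.9)·0.6817) / (13.2) = -0.4272
  v = (2 - (-1.5)·-0.4272 - (4)·-0.2156 - (2.7)·0.6817) / (12.2) = 0.0312
  w = (-2 - (2.5)·-0.4272 - (1.9)·0.0312 - (-0.4)·0.6817) / (8.8) = -0.0817
  t = (8 - (-2.1)·-0.4272 - (4)·0.0312 - (-1)·-0.0817) / (10.1) = 0.6828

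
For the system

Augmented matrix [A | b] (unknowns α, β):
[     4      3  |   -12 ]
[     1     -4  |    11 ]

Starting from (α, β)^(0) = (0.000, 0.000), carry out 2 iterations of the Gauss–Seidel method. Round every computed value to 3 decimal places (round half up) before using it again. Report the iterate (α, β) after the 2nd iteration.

Iteration 1:
  α = (-12 - (3)·0.000) / (4) = -3.000
  β = (11 - (1)·-3.000) / (-4) = -3.500
Iteration 2:
  α = (-12 - (3)·-3.500) / (4) = -0.375
  β = (11 - (1)·-0.375) / (-4) = -2.844

(-0.375, -2.844)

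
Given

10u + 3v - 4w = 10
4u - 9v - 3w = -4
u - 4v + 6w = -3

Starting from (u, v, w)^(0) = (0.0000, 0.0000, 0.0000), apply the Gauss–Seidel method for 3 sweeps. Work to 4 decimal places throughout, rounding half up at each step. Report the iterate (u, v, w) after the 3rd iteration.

(0.7270, 0.7996, -0.0881)

Iteration 1:
  u = (10 - (3)·0.0000 - (-4)·0.0000) / (10) = 1.0000
  v = (-4 - (4)·1.0000 - (-3)·0.0000) / (-9) = 0.8889
  w = (-3 - (1)·1.0000 - (-4)·0.8889) / (6) = -0.0741
Iteration 2:
  u = (10 - (3)·0.8889 - (-4)·-0.0741) / (10) = 0.7037
  v = (-4 - (4)·0.7037 - (-3)·-0.0741) / (-9) = 0.7819
  w = (-3 - (1)·0.7037 - (-4)·0.7819) / (6) = -0.0960
Iteration 3:
  u = (10 - (3)·0.7819 - (-4)·-0.0960) / (10) = 0.7270
  v = (-4 - (4)·0.7270 - (-3)·-0.0960) / (-9) = 0.7996
  w = (-3 - (1)·0.7270 - (-4)·0.7996) / (6) = -0.0881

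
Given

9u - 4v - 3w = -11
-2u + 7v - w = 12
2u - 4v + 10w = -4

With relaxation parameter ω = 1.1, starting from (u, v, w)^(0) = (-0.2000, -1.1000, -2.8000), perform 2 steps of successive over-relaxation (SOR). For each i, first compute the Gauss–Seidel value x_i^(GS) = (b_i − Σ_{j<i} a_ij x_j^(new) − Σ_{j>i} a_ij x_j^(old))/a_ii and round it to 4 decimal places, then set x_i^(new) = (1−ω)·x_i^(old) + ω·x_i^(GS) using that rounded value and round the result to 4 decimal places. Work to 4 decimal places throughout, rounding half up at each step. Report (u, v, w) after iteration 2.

(-0.4600, 1.7959, 0.3754)

Iteration 1:
  u: GS value = (-11 - (-4)·-1.1000 - (-3)·-2.8000) / (9) = -2.6444;  u ← (1−ω)·-0.2000 + ω·-2.6444 = -2.8888
  v: GS value = (12 - (-2)·-2.8888 - (-1)·-2.8000) / (7) = 0.4889;  v ← (1−ω)·-1.1000 + ω·0.4889 = 0.6478
  w: GS value = (-4 - (2)·-2.8888 - (-4)·0.6478) / (10) = 0.4369;  w ← (1−ω)·-2.8000 + ω·0.4369 = 0.7606
Iteration 2:
  u: GS value = (-11 - (-4)·0.6478 - (-3)·0.7606) / (9) = -0.6808;  u ← (1−ω)·-2.8888 + ω·-0.6808 = -0.4600
  v: GS value = (12 - (-2)·-0.4600 - (-1)·0.7606) / (7) = 1.6915;  v ← (1−ω)·0.6478 + ω·1.6915 = 1.7959
  w: GS value = (-4 - (2)·-0.4600 - (-4)·1.7959) / (10) = 0.4104;  w ← (1−ω)·0.7606 + ω·0.4104 = 0.3754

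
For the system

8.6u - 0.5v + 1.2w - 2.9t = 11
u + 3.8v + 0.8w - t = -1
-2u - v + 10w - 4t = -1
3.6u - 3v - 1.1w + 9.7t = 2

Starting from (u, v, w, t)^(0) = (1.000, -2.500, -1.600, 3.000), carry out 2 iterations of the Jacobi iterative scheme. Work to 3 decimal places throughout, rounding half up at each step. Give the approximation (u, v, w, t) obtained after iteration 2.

(0.790, -1.402, -0.014, -0.368)

Iteration 1:
  u = (11 - (-0.5)·-2.500 - (1.2)·-1.600 - (-2.9)·3.000) / (8.6) = 2.369
  v = (-1 - (1)·1.000 - (0.8)·-1.600 - (-1)·3.000) / (3.8) = 0.600
  w = (-1 - (-2)·1.000 - (-1)·-2.500 - (-4)·3.000) / (10) = 1.050
  t = (2 - (3.6)·1.000 - (-3)·-2.500 - (-1.1)·-1.600) / (9.7) = -1.120
Iteration 2:
  u = (11 - (-0.5)·0.600 - (1.2)·1.050 - (-2.9)·-1.120) / (8.6) = 0.790
  v = (-1 - (1)·2.369 - (0.8)·1.050 - (-1)·-1.120) / (3.8) = -1.402
  w = (-1 - (-2)·2.369 - (-1)·0.600 - (-4)·-1.120) / (10) = -0.014
  t = (2 - (3.6)·2.369 - (-3)·0.600 - (-1.1)·1.050) / (9.7) = -0.368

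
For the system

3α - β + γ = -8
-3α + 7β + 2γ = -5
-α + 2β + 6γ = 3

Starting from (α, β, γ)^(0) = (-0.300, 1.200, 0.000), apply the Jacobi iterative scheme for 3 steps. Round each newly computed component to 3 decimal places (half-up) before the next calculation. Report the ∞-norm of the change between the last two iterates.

Iteration 1:
  α = (-8 - (-1)·1.200 - (1)·0.000) / (3) = -2.267
  β = (-5 - (-3)·-0.300 - (2)·0.000) / (7) = -0.843
  γ = (3 - (-1)·-0.300 - (2)·1.200) / (6) = 0.050
Iteration 2:
  α = (-8 - (-1)·-0.843 - (1)·0.050) / (3) = -2.964
  β = (-5 - (-3)·-2.267 - (2)·0.050) / (7) = -1.700
  γ = (3 - (-1)·-2.267 - (2)·-0.843) / (6) = 0.403
Iteration 3:
  α = (-8 - (-1)·-1.700 - (1)·0.403) / (3) = -3.368
  β = (-5 - (-3)·-2.964 - (2)·0.403) / (7) = -2.100
  γ = (3 - (-1)·-2.964 - (2)·-1.700) / (6) = 0.573
Change: (-0.404, -0.400, 0.170) → max |·| = 0.404

0.404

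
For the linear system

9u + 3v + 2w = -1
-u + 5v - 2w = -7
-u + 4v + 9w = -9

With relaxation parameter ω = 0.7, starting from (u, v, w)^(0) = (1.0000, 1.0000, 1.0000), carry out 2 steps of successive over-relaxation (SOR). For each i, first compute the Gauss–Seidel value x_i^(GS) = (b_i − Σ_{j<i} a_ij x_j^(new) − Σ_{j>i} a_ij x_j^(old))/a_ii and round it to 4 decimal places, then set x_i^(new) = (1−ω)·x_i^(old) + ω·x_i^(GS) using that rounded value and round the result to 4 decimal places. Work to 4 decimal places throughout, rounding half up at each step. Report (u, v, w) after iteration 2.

(0.0147, -1.1837, -0.4150)

Iteration 1:
  u: GS value = (-1 - (3)·1.0000 - (2)·1.0000) / (9) = -0.6667;  u ← (1−ω)·1.0000 + ω·-0.6667 = -0.1667
  v: GS value = (-7 - (-1)·-0.1667 - (-2)·1.0000) / (5) = -1.0333;  v ← (1−ω)·1.0000 + ω·-1.0333 = -0.4233
  w: GS value = (-9 - (-1)·-0.1667 - (4)·-0.4233) / (9) = -0.8304;  w ← (1−ω)·1.0000 + ω·-0.8304 = -0.2813
Iteration 2:
  u: GS value = (-1 - (3)·-0.4233 - (2)·-0.2813) / (9) = 0.0925;  u ← (1−ω)·-0.1667 + ω·0.0925 = 0.0147
  v: GS value = (-7 - (-1)·0.0147 - (-2)·-0.2813) / (5) = -1.5096;  v ← (1−ω)·-0.4233 + ω·-1.5096 = -1.1837
  w: GS value = (-9 - (-1)·0.0147 - (4)·-1.1837) / (9) = -0.4723;  w ← (1−ω)·-0.2813 + ω·-0.4723 = -0.4150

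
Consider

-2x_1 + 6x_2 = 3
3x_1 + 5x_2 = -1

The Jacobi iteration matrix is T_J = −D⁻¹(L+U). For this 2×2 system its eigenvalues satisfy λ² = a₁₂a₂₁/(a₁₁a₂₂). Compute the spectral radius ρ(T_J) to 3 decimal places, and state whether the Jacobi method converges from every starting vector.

a₁₂a₂₁/(a₁₁a₂₂) = (6)·(3) / ((-2)·(5)) = -1.800000
ρ = √|-1.800000| = √1.800000 = 1.342
ρ > 1, so Jacobi diverges

1.342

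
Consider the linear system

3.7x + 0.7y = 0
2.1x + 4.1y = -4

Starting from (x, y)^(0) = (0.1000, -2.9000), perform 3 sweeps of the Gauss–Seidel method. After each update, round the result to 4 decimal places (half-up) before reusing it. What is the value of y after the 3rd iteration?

-1.0819

Iteration 1:
  x = (0 - (0.7)·-2.9000) / (3.7) = 0.5486
  y = (-4 - (2.1)·0.5486) / (4.1) = -1.2566
Iteration 2:
  x = (0 - (0.7)·-1.2566) / (3.7) = 0.2377
  y = (-4 - (2.1)·0.2377) / (4.1) = -1.0974
Iteration 3:
  x = (0 - (0.7)·-1.0974) / (3.7) = 0.2076
  y = (-4 - (2.1)·0.2076) / (4.1) = -1.0819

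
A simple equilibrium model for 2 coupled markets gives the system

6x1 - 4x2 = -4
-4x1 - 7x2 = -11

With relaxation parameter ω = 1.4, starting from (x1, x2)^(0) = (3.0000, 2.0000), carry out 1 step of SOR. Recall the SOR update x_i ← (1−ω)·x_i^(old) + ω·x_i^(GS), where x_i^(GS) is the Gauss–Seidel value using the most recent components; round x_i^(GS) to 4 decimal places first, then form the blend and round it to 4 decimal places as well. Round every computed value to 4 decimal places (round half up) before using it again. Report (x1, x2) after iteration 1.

Iteration 1:
  x1: GS value = (-4 - (-4)·2.0000) / (6) = 0.6667;  x1 ← (1−ω)·3.0000 + ω·0.6667 = -0.2666
  x2: GS value = (-11 - (-4)·-0.2666) / (-7) = 1.7238;  x2 ← (1−ω)·2.0000 + ω·1.7238 = 1.6133

(-0.2666, 1.6133)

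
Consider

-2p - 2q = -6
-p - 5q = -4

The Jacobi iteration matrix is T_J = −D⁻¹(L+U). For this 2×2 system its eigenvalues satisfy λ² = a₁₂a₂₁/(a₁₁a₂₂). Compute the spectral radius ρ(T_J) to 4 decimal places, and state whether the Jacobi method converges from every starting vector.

a₁₂a₂₁/(a₁₁a₂₂) = (-2)·(-1) / ((-2)·(-5)) = 0.200000
ρ = √|0.200000| = √0.200000 = 0.4472
ρ < 1, so Jacobi converges

0.4472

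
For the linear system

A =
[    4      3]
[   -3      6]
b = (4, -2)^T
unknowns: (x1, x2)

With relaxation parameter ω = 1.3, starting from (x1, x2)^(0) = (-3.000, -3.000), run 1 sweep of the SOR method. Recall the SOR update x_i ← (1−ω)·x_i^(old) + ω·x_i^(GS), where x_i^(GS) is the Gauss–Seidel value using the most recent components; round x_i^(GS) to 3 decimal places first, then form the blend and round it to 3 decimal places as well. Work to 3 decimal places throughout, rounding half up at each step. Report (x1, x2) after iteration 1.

(5.125, 3.798)

Iteration 1:
  x1: GS value = (4 - (3)·-3.000) / (4) = 3.250;  x1 ← (1−ω)·-3.000 + ω·3.250 = 5.125
  x2: GS value = (-2 - (-3)·5.125) / (6) = 2.229;  x2 ← (1−ω)·-3.000 + ω·2.229 = 3.798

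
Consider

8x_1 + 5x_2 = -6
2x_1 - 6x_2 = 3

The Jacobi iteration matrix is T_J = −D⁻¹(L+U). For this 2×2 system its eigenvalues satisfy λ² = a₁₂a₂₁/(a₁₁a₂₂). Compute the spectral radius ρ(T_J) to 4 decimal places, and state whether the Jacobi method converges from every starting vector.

a₁₂a₂₁/(a₁₁a₂₂) = (5)·(2) / ((8)·(-6)) = -0.208333
ρ = √|-0.208333| = √0.208333 = 0.4564
ρ < 1, so Jacobi converges

0.4564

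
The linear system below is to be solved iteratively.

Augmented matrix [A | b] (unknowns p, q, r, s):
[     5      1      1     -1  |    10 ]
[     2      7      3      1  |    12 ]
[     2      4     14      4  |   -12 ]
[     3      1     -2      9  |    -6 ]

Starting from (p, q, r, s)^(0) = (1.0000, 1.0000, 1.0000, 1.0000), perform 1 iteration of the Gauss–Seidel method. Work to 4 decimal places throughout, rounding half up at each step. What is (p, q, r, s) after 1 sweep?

(1.8000, 0.6286, -1.5796, -1.6875)

Iteration 1:
  p = (10 - (1)·1.0000 - (1)·1.0000 - (-1)·1.0000) / (5) = 1.8000
  q = (12 - (2)·1.8000 - (3)·1.0000 - (1)·1.0000) / (7) = 0.6286
  r = (-12 - (2)·1.8000 - (4)·0.6286 - (4)·1.0000) / (14) = -1.5796
  s = (-6 - (3)·1.8000 - (1)·0.6286 - (-2)·-1.5796) / (9) = -1.6875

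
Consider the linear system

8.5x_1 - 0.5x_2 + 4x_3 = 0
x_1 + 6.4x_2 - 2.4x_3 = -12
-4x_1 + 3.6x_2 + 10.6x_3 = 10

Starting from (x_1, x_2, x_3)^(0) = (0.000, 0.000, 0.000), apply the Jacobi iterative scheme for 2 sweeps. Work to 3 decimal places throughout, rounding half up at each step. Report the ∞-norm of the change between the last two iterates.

Iteration 1:
  x_1 = (0 - (-0.5)·0.000 - (4)·0.000) / (8.5) = 0.000
  x_2 = (-12 - (1)·0.000 - (-2.4)·0.000) / (6.4) = -1.875
  x_3 = (10 - (-4)·0.000 - (3.6)·0.000) / (10.6) = 0.943
Iteration 2:
  x_1 = (0 - (-0.5)·-1.875 - (4)·0.943) / (8.5) = -0.554
  x_2 = (-12 - (1)·0.000 - (-2.4)·0.943) / (6.4) = -1.521
  x_3 = (10 - (-4)·0.000 - (3.6)·-1.875) / (10.6) = 1.580
Change: (-0.554, 0.354, 0.637) → max |·| = 0.637

0.637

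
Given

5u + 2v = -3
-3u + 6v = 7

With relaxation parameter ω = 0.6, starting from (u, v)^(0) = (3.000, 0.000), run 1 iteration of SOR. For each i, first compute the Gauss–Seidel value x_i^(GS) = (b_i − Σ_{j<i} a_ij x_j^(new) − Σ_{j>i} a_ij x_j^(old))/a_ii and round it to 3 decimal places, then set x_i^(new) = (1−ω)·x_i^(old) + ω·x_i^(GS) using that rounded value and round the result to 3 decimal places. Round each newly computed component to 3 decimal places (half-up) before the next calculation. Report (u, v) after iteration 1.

(0.840, 0.952)

Iteration 1:
  u: GS value = (-3 - (2)·0.000) / (5) = -0.600;  u ← (1−ω)·3.000 + ω·-0.600 = 0.840
  v: GS value = (7 - (-3)·0.840) / (6) = 1.587;  v ← (1−ω)·0.000 + ω·1.587 = 0.952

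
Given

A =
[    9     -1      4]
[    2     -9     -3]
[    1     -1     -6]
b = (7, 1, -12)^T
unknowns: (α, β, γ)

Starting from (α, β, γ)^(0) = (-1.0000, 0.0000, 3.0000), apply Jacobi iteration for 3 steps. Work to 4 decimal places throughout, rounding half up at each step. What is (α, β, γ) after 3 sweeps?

(-0.2627, -0.8621, 2.1101)

Iteration 1:
  α = (7 - (-1)·0.0000 - (4)·3.0000) / (9) = -0.5556
  β = (1 - (2)·-1.0000 - (-3)·3.0000) / (-9) = -1.3333
  γ = (-12 - (1)·-1.0000 - (-1)·0.0000) / (-6) = 1.8333
Iteration 2:
  α = (7 - (-1)·-1.3333 - (4)·1.8333) / (9) = -0.1852
  β = (1 - (2)·-0.5556 - (-3)·1.8333) / (-9) = -0.8457
  γ = (-12 - (1)·-0.5556 - (-1)·-1.3333) / (-6) = 2.1296
Iteration 3:
  α = (7 - (-1)·-0.8457 - (4)·2.1296) / (9) = -0.2627
  β = (1 - (2)·-0.1852 - (-3)·2.1296) / (-9) = -0.8621
  γ = (-12 - (1)·-0.1852 - (-1)·-0.8457) / (-6) = 2.1101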